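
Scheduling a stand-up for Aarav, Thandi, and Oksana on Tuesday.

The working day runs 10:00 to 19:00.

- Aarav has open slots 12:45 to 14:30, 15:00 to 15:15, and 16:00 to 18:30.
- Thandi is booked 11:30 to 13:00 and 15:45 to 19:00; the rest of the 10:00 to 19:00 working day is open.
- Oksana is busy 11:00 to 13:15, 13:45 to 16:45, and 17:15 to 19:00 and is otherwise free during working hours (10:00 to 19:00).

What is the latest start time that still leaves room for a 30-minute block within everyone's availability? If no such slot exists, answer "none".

Thandi free within 10:00–19:00: 10:00–11:30, 13:00–15:45.
Oksana free within 10:00–19:00: 10:00–11:00, 13:15–13:45, 16:45–17:15.
Aarav ∩ Thandi: 13:00–14:30, 15:00–15:15.
Aarav ∩ Thandi ∩ Oksana: 13:15–13:45.
Windows ≥ 30 min: 13:15–13:45.
Latest start in the last window 13:15–13:45 is 13:45 − 30 min = 13:15.

13:15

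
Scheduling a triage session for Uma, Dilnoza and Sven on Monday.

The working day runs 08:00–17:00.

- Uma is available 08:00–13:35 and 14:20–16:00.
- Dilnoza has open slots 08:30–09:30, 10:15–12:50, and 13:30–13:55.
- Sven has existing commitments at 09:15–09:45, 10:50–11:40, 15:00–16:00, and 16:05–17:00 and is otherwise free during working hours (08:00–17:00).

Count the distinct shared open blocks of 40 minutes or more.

2

Sven free within 08:00–17:00: 08:00–09:15, 09:45–10:50, 11:40–15:00, 16:00–16:05.
Uma ∩ Dilnoza: 08:30–09:30, 10:15–12:50, 13:30–13:35.
Uma ∩ Dilnoza ∩ Sven: 08:30–09:15, 10:15–10:50, 11:40–12:50, 13:30–13:35.
Windows ≥ 40 min: 08:30–09:15, 11:40–12:50.
That's 2 windows.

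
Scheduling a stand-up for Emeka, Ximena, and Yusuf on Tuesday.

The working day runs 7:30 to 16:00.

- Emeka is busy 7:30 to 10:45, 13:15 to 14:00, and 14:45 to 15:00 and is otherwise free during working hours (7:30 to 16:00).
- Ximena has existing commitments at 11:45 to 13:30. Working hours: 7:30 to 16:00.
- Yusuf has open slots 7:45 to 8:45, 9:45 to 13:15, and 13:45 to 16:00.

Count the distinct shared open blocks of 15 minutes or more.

Emeka free within 07:30–16:00: 10:45–13:15, 14:00–14:45, 15:00–16:00.
Ximena free within 07:30–16:00: 07:30–11:45, 13:30–16:00.
Emeka ∩ Ximena: 10:45–11:45, 14:00–14:45, 15:00–16:00.
Emeka ∩ Ximena ∩ Yusuf: 10:45–11:45, 14:00–14:45, 15:00–16:00.
Windows ≥ 15 min: 10:45–11:45, 14:00–14:45, 15:00–16:00.
That's 3 windows.

3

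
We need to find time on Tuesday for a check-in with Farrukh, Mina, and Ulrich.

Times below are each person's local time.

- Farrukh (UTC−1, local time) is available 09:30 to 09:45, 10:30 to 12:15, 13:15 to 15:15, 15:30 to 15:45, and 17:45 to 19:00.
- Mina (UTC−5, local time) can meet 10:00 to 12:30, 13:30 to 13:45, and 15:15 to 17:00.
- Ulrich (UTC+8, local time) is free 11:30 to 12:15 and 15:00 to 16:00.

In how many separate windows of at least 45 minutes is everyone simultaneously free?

Farrukh → UTC: 10:30–10:45, 11:30–13:15, 14:15–16:15, 16:30–16:45, 18:45–20:00.
Mina → UTC: 15:00–17:30, 18:30–18:45, 20:15–22:00.
Ulrich → UTC: 03:30–04:15, 07:00–08:00.
Farrukh ∩ Mina: 15:00–16:15, 16:30–16:45.
Farrukh ∩ Mina ∩ Ulrich: (none).
Windows ≥ 45 min: (none).
That's 0 windows.

0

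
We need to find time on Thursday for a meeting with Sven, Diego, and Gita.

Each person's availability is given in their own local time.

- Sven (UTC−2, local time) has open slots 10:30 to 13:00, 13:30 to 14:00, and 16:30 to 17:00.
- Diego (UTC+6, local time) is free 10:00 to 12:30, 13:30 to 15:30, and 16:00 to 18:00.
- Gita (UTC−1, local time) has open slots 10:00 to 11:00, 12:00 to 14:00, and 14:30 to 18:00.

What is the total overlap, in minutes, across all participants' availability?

0 minutes

Sven → UTC: 12:30–15:00, 15:30–16:00, 18:30–19:00.
Diego → UTC: 04:00–06:30, 07:30–09:30, 10:00–12:00.
Gita → UTC: 11:00–12:00, 13:00–15:00, 15:30–19:00.
Sven ∩ Diego: (none).
Sven ∩ Diego ∩ Gita: (none).
Total common minutes: 0.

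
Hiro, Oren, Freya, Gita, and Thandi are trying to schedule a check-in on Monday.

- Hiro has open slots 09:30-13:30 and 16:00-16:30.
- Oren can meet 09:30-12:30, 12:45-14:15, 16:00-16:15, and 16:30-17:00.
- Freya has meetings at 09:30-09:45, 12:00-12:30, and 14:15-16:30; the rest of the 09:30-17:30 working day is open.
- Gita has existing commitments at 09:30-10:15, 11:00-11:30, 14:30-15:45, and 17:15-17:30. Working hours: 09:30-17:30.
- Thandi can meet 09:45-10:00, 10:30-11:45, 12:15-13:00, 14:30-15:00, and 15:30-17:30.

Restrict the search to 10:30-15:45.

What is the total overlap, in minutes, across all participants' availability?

60 minutes

Freya free within 09:30–17:30: 09:45–12:00, 12:30–14:15, 16:30–17:30.
Gita free within 09:30–17:30: 10:15–11:00, 11:30–14:30, 15:45–17:15.
Hiro ∩ Oren: 09:30–12:30, 12:45–13:30, 16:00–16:15.
Hiro ∩ Oren ∩ Freya: 09:45–12:00, 12:45–13:30.
Hiro ∩ Oren ∩ Freya ∩ Gita: 10:15–11:00, 11:30–12:00, 12:45–13:30.
Hiro ∩ Oren ∩ Freya ∩ Gita ∩ Thandi: 10:30–11:00, 11:30–11:45, 12:45–13:00.
Restricted to 10:30–15:45: 10:30–11:00, 11:30–11:45, 12:45–13:00.
Total common minutes: 30 + 15 + 15 = 60.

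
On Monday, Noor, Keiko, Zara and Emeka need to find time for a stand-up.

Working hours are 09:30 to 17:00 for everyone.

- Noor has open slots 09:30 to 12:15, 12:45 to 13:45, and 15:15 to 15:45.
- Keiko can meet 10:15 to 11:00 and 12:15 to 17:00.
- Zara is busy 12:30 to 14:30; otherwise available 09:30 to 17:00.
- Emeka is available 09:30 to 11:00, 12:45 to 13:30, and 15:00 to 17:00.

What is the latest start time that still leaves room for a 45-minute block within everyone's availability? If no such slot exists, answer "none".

10:15

Zara free within 09:30–17:00: 09:30–12:30, 14:30–17:00.
Noor ∩ Keiko: 10:15–11:00, 12:45–13:45, 15:15–15:45.
Noor ∩ Keiko ∩ Zara: 10:15–11:00, 15:15–15:45.
Noor ∩ Keiko ∩ Zara ∩ Emeka: 10:15–11:00, 15:15–15:45.
Windows ≥ 45 min: 10:15–11:00.
Latest start in the last window 10:15–11:00 is 11:00 − 45 min = 10:15.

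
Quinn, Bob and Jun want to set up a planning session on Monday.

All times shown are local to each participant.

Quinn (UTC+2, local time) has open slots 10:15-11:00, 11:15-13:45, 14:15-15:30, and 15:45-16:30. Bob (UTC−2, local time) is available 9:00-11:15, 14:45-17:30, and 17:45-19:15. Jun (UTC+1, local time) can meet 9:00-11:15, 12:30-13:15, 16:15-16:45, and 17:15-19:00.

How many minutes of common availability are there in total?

15 minutes

Quinn → UTC: 08:15–09:00, 09:15–11:45, 12:15–13:30, 13:45–14:30.
Bob → UTC: 11:00–13:15, 16:45–19:30, 19:45–21:15.
Jun → UTC: 08:00–10:15, 11:30–12:15, 15:15–15:45, 16:15–18:00.
Quinn ∩ Bob: 11:00–11:45, 12:15–13:15.
Quinn ∩ Bob ∩ Jun: 11:30–11:45.
Total common minutes: 15.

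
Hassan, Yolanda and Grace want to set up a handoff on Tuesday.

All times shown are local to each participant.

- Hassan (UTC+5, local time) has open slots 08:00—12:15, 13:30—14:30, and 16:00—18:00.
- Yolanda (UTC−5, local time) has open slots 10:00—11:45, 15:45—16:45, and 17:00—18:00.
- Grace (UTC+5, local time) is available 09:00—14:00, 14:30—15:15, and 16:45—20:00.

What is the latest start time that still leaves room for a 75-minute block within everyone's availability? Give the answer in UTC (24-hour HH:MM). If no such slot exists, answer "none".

none

Hassan → UTC: 03:00–07:15, 08:30–09:30, 11:00–13:00.
Yolanda → UTC: 15:00–16:45, 20:45–21:45, 22:00–23:00.
Grace → UTC: 04:00–09:00, 09:30–10:15, 11:45–15:00.
Hassan ∩ Yolanda: (none).
Hassan ∩ Yolanda ∩ Grace: (none).
Windows ≥ 75 min: (none).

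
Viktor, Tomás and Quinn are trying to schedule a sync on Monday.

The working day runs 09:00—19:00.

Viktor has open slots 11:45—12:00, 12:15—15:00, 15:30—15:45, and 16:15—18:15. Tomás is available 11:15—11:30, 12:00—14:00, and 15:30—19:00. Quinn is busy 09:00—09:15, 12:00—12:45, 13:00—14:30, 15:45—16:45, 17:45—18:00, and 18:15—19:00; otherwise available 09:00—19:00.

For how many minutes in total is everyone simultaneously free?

Quinn free within 09:00–19:00: 09:15–12:00, 12:45–13:00, 14:30–15:45, 16:45–17:45, 18:00–18:15.
Viktor ∩ Tomás: 12:15–14:00, 15:30–15:45, 16:15–18:15.
Viktor ∩ Tomás ∩ Quinn: 12:45–13:00, 15:30–15:45, 16:45–17:45, 18:00–18:15.
Total common minutes: 15 + 15 + 60 + 15 = 105.

105 minutes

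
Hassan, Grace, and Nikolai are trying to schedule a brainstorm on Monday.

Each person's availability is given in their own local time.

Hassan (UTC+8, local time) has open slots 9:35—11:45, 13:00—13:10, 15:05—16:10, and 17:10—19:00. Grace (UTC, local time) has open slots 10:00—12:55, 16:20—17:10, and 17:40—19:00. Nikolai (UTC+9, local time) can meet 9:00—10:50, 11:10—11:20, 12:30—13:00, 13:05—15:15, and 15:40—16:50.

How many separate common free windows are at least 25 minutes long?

Hassan → UTC: 01:35–03:45, 05:00–05:10, 07:05–08:10, 09:10–11:00.
Grace → UTC: 10:00–12:55, 16:20–17:10, 17:40–19:00.
Nikolai → UTC: 00:00–01:50, 02:10–02:20, 03:30–04:00, 04:05–06:15, 06:40–07:50.
Hassan ∩ Grace: 10:00–11:00.
Hassan ∩ Grace ∩ Nikolai: (none).
Windows ≥ 25 min: (none).
That's 0 windows.

0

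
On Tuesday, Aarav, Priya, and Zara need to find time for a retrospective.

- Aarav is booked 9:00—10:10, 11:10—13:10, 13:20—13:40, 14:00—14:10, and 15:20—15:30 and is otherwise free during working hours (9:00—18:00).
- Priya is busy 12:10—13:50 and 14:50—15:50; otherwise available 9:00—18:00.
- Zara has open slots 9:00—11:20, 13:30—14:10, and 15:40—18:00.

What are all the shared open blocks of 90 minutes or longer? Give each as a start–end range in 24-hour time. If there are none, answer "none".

15:50–18:00

Aarav free within 09:00–18:00: 10:10–11:10, 13:10–13:20, 13:40–14:00, 14:10–15:20, 15:30–18:00.
Priya free within 09:00–18:00: 09:00–12:10, 13:50–14:50, 15:50–18:00.
Aarav ∩ Priya: 10:10–11:10, 13:50–14:00, 14:10–14:50, 15:50–18:00.
Aarav ∩ Priya ∩ Zara: 10:10–11:10, 13:50–14:00, 15:50–18:00.
Windows ≥ 90 min: 15:50–18:00.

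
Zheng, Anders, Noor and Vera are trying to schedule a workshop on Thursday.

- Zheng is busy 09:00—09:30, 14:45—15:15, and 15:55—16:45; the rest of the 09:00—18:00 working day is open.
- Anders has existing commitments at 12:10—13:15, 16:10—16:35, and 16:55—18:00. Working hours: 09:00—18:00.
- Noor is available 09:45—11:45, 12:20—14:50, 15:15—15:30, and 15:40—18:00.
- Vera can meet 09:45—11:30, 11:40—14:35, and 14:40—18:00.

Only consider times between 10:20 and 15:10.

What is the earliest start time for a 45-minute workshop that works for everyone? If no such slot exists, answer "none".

10:20

Zheng free within 09:00–18:00: 09:30–14:45, 15:15–15:55, 16:45–18:00.
Anders free within 09:00–18:00: 09:00–12:10, 13:15–16:10, 16:35–16:55.
Zheng ∩ Anders: 09:30–12:10, 13:15–14:45, 15:15–15:55, 16:45–16:55.
Zheng ∩ Anders ∩ Noor: 09:45–11:45, 13:15–14:45, 15:15–15:30, 15:40–15:55, 16:45–16:55.
Zheng ∩ Anders ∩ Noor ∩ Vera: 09:45–11:30, 11:40–11:45, 13:15–14:35, 14:40–14:45, 15:15–15:30, 15:40–15:55, 16:45–16:55.
Restricted to 10:20–15:10: 10:20–11:30, 11:40–11:45, 13:15–14:35, 14:40–14:45.
Windows ≥ 45 min: 10:20–11:30, 13:15–14:35.
Earliest such window starts at 10:20.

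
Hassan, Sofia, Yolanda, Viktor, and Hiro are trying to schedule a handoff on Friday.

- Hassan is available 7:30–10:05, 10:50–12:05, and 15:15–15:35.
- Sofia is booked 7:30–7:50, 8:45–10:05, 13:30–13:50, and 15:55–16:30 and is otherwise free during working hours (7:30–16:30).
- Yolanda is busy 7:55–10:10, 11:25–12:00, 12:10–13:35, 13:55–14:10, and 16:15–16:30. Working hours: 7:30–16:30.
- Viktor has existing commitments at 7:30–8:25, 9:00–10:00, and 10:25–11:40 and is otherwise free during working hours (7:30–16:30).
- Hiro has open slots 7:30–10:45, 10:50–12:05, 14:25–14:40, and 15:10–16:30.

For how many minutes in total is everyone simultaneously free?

25 minutes

Sofia free within 07:30–16:30: 07:50–08:45, 10:05–13:30, 13:50–15:55.
Yolanda free within 07:30–16:30: 07:30–07:55, 10:10–11:25, 12:00–12:10, 13:35–13:55, 14:10–16:15.
Viktor free within 07:30–16:30: 08:25–09:00, 10:00–10:25, 11:40–16:30.
Hassan ∩ Sofia: 07:50–08:45, 10:50–12:05, 15:15–15:35.
Hassan ∩ Sofia ∩ Yolanda: 07:50–07:55, 10:50–11:25, 12:00–12:05, 15:15–15:35.
Hassan ∩ Sofia ∩ Yolanda ∩ Viktor: 12:00–12:05, 15:15–15:35.
Hassan ∩ Sofia ∩ Yolanda ∩ Viktor ∩ Hiro: 12:00–12:05, 15:15–15:35.
Total common minutes: 5 + 20 = 25.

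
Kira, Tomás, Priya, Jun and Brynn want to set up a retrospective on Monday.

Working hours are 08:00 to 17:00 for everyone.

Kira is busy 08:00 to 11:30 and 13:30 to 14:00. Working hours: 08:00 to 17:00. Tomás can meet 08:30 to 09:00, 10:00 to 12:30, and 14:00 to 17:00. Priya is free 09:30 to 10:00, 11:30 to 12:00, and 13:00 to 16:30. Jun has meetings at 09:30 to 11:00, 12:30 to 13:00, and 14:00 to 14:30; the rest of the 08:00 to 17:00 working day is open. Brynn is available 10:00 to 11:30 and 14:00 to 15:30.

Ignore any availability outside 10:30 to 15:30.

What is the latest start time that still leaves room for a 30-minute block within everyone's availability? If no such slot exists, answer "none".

15:00

Kira free within 08:00–17:00: 11:30–13:30, 14:00–17:00.
Jun free within 08:00–17:00: 08:00–09:30, 11:00–12:30, 13:00–14:00, 14:30–17:00.
Kira ∩ Tomás: 11:30–12:30, 14:00–17:00.
Kira ∩ Tomás ∩ Priya: 11:30–12:00, 14:00–16:30.
Kira ∩ Tomás ∩ Priya ∩ Jun: 11:30–12:00, 14:30–16:30.
Kira ∩ Tomás ∩ Priya ∩ Jun ∩ Brynn: 14:30–15:30.
Restricted to 10:30–15:30: 14:30–15:30.
Windows ≥ 30 min: 14:30–15:30.
Latest start in the last window 14:30–15:30 is 15:30 − 30 min = 15:00.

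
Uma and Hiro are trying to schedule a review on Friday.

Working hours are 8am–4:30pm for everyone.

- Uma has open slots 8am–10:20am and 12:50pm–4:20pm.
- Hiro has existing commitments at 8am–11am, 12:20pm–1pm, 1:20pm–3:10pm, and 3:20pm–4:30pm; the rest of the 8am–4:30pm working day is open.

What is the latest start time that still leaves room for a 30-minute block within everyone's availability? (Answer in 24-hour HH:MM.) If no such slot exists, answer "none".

none

Hiro free within 08:00–16:30: 11:00–12:20, 13:00–13:20, 15:10–15:20.
Uma ∩ Hiro: 13:00–13:20, 15:10–15:20.
Windows ≥ 30 min: (none).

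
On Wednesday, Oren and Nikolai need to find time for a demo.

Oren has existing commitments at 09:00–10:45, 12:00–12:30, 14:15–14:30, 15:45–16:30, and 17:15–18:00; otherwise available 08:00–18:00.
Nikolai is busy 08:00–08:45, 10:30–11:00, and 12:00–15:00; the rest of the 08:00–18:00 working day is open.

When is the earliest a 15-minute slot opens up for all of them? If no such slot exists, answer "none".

Oren free within 08:00–18:00: 08:00–09:00, 10:45–12:00, 12:30–14:15, 14:30–15:45, 16:30–17:15.
Nikolai free within 08:00–18:00: 08:45–10:30, 11:00–12:00, 15:00–18:00.
Oren ∩ Nikolai: 08:45–09:00, 11:00–12:00, 15:00–15:45, 16:30–17:15.
Windows ≥ 15 min: 08:45–09:00, 11:00–12:00, 15:00–15:45, 16:30–17:15.
Earliest such window starts at 08:45.

08:45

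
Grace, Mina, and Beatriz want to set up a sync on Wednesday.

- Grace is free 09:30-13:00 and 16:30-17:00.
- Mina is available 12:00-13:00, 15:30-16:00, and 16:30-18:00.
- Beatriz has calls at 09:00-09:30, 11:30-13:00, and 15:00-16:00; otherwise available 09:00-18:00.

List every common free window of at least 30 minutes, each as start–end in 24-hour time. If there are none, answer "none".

Beatriz free within 09:00–18:00: 09:30–11:30, 13:00–15:00, 16:00–18:00.
Grace ∩ Mina: 12:00–13:00, 16:30–17:00.
Grace ∩ Mina ∩ Beatriz: 16:30–17:00.
Windows ≥ 30 min: 16:30–17:00.

16:30–17:00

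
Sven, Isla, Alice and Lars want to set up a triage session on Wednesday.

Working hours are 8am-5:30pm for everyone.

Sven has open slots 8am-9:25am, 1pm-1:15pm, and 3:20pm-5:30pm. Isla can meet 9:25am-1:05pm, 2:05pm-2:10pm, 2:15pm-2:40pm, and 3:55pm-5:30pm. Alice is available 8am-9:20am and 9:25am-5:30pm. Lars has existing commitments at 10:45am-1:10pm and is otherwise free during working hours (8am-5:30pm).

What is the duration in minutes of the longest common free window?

95 minutes

Lars free within 08:00–17:30: 08:00–10:45, 13:10–17:30.
Sven ∩ Isla: 13:00–13:05, 15:55–17:30.
Sven ∩ Isla ∩ Alice: 13:00–13:05, 15:55–17:30.
Sven ∩ Isla ∩ Alice ∩ Lars: 15:55–17:30.
Single common window of 95 minutes.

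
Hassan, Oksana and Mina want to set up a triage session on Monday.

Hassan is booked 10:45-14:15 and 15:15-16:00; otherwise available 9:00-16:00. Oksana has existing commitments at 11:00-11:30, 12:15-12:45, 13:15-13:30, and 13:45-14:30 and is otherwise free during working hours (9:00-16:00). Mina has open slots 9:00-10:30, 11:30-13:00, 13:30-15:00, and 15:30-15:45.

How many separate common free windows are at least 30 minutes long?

2

Hassan free within 09:00–16:00: 09:00–10:45, 14:15–15:15.
Oksana free within 09:00–16:00: 09:00–11:00, 11:30–12:15, 12:45–13:15, 13:30–13:45, 14:30–16:00.
Hassan ∩ Oksana: 09:00–10:45, 14:30–15:15.
Hassan ∩ Oksana ∩ Mina: 09:00–10:30, 14:30–15:00.
Windows ≥ 30 min: 09:00–10:30, 14:30–15:00.
That's 2 windows.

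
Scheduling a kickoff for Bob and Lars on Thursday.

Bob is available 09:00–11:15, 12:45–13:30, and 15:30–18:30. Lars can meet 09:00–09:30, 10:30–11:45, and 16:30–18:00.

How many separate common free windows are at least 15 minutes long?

3

Bob ∩ Lars: 09:00–09:30, 10:30–11:15, 16:30–18:00.
Windows ≥ 15 min: 09:00–09:30, 10:30–11:15, 16:30–18:00.
That's 3 windows.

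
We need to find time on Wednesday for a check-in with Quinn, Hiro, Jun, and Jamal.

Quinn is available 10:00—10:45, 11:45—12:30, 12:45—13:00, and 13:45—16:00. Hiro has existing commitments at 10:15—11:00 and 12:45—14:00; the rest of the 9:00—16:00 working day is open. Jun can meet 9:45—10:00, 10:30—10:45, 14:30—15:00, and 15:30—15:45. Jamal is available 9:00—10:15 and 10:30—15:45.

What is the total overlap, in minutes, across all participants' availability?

45 minutes

Hiro free within 09:00–16:00: 09:00–10:15, 11:00–12:45, 14:00–16:00.
Quinn ∩ Hiro: 10:00–10:15, 11:45–12:30, 14:00–16:00.
Quinn ∩ Hiro ∩ Jun: 14:30–15:00, 15:30–15:45.
Quinn ∩ Hiro ∩ Jun ∩ Jamal: 14:30–15:00, 15:30–15:45.
Total common minutes: 30 + 15 = 45.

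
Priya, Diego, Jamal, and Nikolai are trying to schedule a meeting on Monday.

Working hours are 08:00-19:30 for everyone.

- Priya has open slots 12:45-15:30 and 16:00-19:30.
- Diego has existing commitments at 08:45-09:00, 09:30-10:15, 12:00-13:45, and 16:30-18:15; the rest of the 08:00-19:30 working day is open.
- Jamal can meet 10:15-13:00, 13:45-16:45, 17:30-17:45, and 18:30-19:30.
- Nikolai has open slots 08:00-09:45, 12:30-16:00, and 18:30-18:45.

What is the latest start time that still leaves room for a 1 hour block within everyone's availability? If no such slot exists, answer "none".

14:30

Diego free within 08:00–19:30: 08:00–08:45, 09:00–09:30, 10:15–12:00, 13:45–16:30, 18:15–19:30.
Priya ∩ Diego: 13:45–15:30, 16:00–16:30, 18:15–19:30.
Priya ∩ Diego ∩ Jamal: 13:45–15:30, 16:00–16:30, 18:30–19:30.
Priya ∩ Diego ∩ Jamal ∩ Nikolai: 13:45–15:30, 18:30–18:45.
Windows ≥ 60 min: 13:45–15:30.
Latest start in the last window 13:45–15:30 is 15:30 − 60 min = 14:30.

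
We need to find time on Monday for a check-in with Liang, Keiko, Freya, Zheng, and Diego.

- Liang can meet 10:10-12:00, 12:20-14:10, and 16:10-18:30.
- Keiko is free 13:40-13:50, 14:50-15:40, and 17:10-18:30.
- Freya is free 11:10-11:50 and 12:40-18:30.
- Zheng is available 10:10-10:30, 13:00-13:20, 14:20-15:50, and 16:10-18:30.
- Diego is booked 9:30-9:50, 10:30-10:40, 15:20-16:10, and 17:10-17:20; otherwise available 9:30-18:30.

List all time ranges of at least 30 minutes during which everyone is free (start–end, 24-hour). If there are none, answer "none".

17:20–18:30

Diego free within 09:30–18:30: 09:50–10:30, 10:40–15:20, 16:10–17:10, 17:20–18:30.
Liang ∩ Keiko: 13:40–13:50, 17:10–18:30.
Liang ∩ Keiko ∩ Freya: 13:40–13:50, 17:10–18:30.
Liang ∩ Keiko ∩ Freya ∩ Zheng: 17:10–18:30.
Liang ∩ Keiko ∩ Freya ∩ Zheng ∩ Diego: 17:20–18:30.
Windows ≥ 30 min: 17:20–18:30.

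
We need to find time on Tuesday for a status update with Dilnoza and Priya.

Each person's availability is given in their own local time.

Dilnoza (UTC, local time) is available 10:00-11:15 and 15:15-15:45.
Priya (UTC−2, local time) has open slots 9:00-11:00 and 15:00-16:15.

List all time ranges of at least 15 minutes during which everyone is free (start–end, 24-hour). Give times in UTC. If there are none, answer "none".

11:00–11:15

Dilnoza → UTC: 10:00–11:15, 15:15–15:45.
Priya → UTC: 11:00–13:00, 17:00–18:15.
Dilnoza ∩ Priya: 11:00–11:15.
Windows ≥ 15 min: 11:00–11:15.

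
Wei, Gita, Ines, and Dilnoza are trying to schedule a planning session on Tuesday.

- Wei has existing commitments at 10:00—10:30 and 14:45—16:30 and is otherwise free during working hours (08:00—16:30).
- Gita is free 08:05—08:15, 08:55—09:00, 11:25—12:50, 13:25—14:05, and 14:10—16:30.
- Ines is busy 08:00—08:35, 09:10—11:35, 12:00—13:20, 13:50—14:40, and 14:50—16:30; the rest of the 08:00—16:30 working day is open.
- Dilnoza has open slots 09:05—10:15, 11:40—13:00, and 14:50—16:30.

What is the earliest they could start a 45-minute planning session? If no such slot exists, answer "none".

none

Wei free within 08:00–16:30: 08:00–10:00, 10:30–14:45.
Ines free within 08:00–16:30: 08:35–09:10, 11:35–12:00, 13:20–13:50, 14:40–14:50.
Wei ∩ Gita: 08:05–08:15, 08:55–09:00, 11:25–12:50, 13:25–14:05, 14:10–14:45.
Wei ∩ Gita ∩ Ines: 08:55–09:00, 11:35–12:00, 13:25–13:50, 14:40–14:45.
Wei ∩ Gita ∩ Ines ∩ Dilnoza: 11:40–12:00.
Windows ≥ 45 min: (none).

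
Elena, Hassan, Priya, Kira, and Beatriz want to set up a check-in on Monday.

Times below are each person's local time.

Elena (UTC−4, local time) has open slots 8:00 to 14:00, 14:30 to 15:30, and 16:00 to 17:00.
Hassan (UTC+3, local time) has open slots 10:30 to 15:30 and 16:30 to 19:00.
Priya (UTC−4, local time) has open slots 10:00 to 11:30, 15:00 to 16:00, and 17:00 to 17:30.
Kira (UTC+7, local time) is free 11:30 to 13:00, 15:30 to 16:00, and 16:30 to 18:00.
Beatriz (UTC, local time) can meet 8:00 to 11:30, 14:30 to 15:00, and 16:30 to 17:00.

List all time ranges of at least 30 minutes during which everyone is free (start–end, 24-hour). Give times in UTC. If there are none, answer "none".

Elena → UTC: 12:00–18:00, 18:30–19:30, 20:00–21:00.
Hassan → UTC: 07:30–12:30, 13:30–16:00.
Priya → UTC: 14:00–15:30, 19:00–20:00, 21:00–21:30.
Kira → UTC: 04:30–06:00, 08:30–09:00, 09:30–11:00.
Beatriz → UTC: 08:00–11:30, 14:30–15:00, 16:30–17:00.
Elena ∩ Hassan: 12:00–12:30, 13:30–16:00.
Elena ∩ Hassan ∩ Priya: 14:00–15:30.
Elena ∩ Hassan ∩ Priya ∩ Kira: (none).
Elena ∩ Hassan ∩ Priya ∩ Kira ∩ Beatriz: (none).
Windows ≥ 30 min: (none).

none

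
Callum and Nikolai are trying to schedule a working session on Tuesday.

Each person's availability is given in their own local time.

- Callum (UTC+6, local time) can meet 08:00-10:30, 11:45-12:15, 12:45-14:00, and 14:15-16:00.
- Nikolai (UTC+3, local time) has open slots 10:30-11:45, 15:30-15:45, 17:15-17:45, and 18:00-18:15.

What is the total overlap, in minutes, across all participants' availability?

Callum → UTC: 02:00–04:30, 05:45–06:15, 06:45–08:00, 08:15–10:00.
Nikolai → UTC: 07:30–08:45, 12:30–12:45, 14:15–14:45, 15:00–15:15.
Callum ∩ Nikolai: 07:30–08:00, 08:15–08:45.
Total common minutes: 30 + 30 = 60.

60 minutes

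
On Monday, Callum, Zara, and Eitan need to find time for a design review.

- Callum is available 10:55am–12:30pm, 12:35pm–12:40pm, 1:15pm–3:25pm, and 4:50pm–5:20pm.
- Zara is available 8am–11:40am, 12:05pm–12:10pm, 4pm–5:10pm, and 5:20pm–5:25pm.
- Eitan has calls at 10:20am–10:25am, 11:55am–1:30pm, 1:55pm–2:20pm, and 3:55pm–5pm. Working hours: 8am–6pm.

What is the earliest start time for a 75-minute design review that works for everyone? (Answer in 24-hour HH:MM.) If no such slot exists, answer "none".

none

Eitan free within 08:00–18:00: 08:00–10:20, 10:25–11:55, 13:30–13:55, 14:20–15:55, 17:00–18:00.
Callum ∩ Zara: 10:55–11:40, 12:05–12:10, 16:50–17:10.
Callum ∩ Zara ∩ Eitan: 10:55–11:40, 17:00–17:10.
Windows ≥ 75 min: (none).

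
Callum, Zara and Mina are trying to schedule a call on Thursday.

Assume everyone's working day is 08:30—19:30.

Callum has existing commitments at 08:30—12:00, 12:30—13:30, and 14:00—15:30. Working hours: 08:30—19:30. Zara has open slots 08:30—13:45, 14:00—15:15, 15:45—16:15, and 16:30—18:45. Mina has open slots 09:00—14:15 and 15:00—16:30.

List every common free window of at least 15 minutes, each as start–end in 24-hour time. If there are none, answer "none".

12:00–12:30, 13:30–13:45, 15:45–16:15

Callum free within 08:30–19:30: 12:00–12:30, 13:30–14:00, 15:30–19:30.
Callum ∩ Zara: 12:00–12:30, 13:30–13:45, 15:45–16:15, 16:30–18:45.
Callum ∩ Zara ∩ Mina: 12:00–12:30, 13:30–13:45, 15:45–16:15.
Windows ≥ 15 min: 12:00–12:30, 13:30–13:45, 15:45–16:15.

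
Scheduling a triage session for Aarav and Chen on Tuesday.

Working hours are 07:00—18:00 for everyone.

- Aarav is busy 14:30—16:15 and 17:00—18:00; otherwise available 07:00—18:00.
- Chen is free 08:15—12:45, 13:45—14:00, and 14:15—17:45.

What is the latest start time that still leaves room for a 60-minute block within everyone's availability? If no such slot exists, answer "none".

11:45

Aarav free within 07:00–18:00: 07:00–14:30, 16:15–17:00.
Aarav ∩ Chen: 08:15–12:45, 13:45–14:00, 14:15–14:30, 16:15–17:00.
Windows ≥ 60 min: 08:15–12:45.
Latest start in the last window 08:15–12:45 is 12:45 − 60 min = 11:45.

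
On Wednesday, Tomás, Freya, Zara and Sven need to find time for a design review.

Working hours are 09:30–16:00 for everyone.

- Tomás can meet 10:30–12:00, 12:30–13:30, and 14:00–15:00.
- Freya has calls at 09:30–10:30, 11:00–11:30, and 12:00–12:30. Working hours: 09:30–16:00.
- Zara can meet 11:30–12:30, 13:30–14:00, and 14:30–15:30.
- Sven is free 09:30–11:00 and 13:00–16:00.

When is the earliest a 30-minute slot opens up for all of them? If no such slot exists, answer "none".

14:30

Freya free within 09:30–16:00: 10:30–11:00, 11:30–12:00, 12:30–16:00.
Tomás ∩ Freya: 10:30–11:00, 11:30–12:00, 12:30–13:30, 14:00–15:00.
Tomás ∩ Freya ∩ Zara: 11:30–12:00, 14:30–15:00.
Tomás ∩ Freya ∩ Zara ∩ Sven: 14:30–15:00.
Windows ≥ 30 min: 14:30–15:00.
Earliest such window starts at 14:30.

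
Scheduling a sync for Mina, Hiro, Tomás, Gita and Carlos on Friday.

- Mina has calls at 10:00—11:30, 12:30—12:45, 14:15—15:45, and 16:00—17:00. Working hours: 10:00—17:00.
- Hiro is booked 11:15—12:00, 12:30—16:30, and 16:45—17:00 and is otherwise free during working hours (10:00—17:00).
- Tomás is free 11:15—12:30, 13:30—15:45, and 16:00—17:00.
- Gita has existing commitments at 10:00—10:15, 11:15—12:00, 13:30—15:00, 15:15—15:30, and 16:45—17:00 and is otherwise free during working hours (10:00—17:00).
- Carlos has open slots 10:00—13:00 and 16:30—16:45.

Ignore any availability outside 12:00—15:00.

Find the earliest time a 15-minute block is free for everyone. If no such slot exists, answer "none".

12:00

Mina free within 10:00–17:00: 11:30–12:30, 12:45–14:15, 15:45–16:00.
Hiro free within 10:00–17:00: 10:00–11:15, 12:00–12:30, 16:30–16:45.
Gita free within 10:00–17:00: 10:15–11:15, 12:00–13:30, 15:00–15:15, 15:30–16:45.
Mina ∩ Hiro: 12:00–12:30.
Mina ∩ Hiro ∩ Tomás: 12:00–12:30.
Mina ∩ Hiro ∩ Tomás ∩ Gita: 12:00–12:30.
Mina ∩ Hiro ∩ Tomás ∩ Gita ∩ Carlos: 12:00–12:30.
Restricted to 12:00–15:00: 12:00–12:30.
Windows ≥ 15 min: 12:00–12:30.
Earliest such window starts at 12:00.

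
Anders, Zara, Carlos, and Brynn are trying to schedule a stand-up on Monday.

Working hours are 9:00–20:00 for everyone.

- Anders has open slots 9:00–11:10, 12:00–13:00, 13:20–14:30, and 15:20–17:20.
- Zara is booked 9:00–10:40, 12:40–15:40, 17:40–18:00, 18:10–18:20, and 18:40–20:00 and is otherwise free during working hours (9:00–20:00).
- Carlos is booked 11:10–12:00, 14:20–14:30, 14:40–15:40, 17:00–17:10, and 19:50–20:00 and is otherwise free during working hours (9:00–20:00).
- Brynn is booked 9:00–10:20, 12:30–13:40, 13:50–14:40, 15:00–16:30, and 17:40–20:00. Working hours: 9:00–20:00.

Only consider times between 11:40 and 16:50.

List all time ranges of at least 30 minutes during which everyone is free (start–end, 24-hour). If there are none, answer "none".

12:00–12:30

Zara free within 09:00–20:00: 10:40–12:40, 15:40–17:40, 18:00–18:10, 18:20–18:40.
Carlos free within 09:00–20:00: 09:00–11:10, 12:00–14:20, 14:30–14:40, 15:40–17:00, 17:10–19:50.
Brynn free within 09:00–20:00: 10:20–12:30, 13:40–13:50, 14:40–15:00, 16:30–17:40.
Anders ∩ Zara: 10:40–11:10, 12:00–12:40, 15:40–17:20.
Anders ∩ Zara ∩ Carlos: 10:40–11:10, 12:00–12:40, 15:40–17:00, 17:10–17:20.
Anders ∩ Zara ∩ Carlos ∩ Brynn: 10:40–11:10, 12:00–12:30, 16:30–17:00, 17:10–17:20.
Restricted to 11:40–16:50: 12:00–12:30, 16:30–16:50.
Windows ≥ 30 min: 12:00–12:30.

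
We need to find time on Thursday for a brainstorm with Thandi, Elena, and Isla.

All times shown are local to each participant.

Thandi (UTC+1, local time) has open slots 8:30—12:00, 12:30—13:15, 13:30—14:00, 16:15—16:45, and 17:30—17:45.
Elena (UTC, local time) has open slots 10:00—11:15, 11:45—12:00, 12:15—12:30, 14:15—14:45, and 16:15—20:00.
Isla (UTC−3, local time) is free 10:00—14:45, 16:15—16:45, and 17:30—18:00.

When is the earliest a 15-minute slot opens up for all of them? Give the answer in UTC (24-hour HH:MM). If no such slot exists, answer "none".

Thandi → UTC: 07:30–11:00, 11:30–12:15, 12:30–13:00, 15:15–15:45, 16:30–16:45.
Elena → UTC: 10:00–11:15, 11:45–12:00, 12:15–12:30, 14:15–14:45, 16:15–20:00.
Isla → UTC: 13:00–17:45, 19:15–19:45, 20:30–21:00.
Thandi ∩ Elena: 10:00–11:00, 11:45–12:00, 16:30–16:45.
Thandi ∩ Elena ∩ Isla: 16:30–16:45.
Windows ≥ 15 min: 16:30–16:45.
Earliest such window starts at 16:30.

16:30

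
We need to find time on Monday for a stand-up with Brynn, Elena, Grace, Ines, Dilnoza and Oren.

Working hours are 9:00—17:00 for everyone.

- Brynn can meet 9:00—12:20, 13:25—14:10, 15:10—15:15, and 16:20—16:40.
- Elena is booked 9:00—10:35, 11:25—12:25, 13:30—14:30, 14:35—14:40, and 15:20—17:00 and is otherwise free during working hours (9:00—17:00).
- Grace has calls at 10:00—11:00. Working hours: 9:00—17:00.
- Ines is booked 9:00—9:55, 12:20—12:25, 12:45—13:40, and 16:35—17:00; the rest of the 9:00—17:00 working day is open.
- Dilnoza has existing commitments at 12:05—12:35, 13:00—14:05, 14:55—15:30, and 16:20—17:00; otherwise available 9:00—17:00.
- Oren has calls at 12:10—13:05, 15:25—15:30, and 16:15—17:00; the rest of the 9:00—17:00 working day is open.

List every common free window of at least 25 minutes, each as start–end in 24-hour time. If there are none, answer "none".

11:00–11:25

Elena free within 09:00–17:00: 10:35–11:25, 12:25–13:30, 14:30–14:35, 14:40–15:20.
Grace free within 09:00–17:00: 09:00–10:00, 11:00–17:00.
Ines free within 09:00–17:00: 09:55–12:20, 12:25–12:45, 13:40–16:35.
Dilnoza free within 09:00–17:00: 09:00–12:05, 12:35–13:00, 14:05–14:55, 15:30–16:20.
Oren free within 09:00–17:00: 09:00–12:10, 13:05–15:25, 15:30–16:15.
Brynn ∩ Elena: 10:35–11:25, 13:25–13:30, 15:10–15:15.
Brynn ∩ Elena ∩ Grace: 11:00–11:25, 13:25–13:30, 15:10–15:15.
Brynn ∩ Elena ∩ Grace ∩ Ines: 11:00–11:25, 15:10–15:15.
Brynn ∩ Elena ∩ Grace ∩ Ines ∩ Dilnoza: 11:00–11:25.
Brynn ∩ Elena ∩ Grace ∩ Ines ∩ Dilnoza ∩ Oren: 11:00–11:25.
Windows ≥ 25 min: 11:00–11:25.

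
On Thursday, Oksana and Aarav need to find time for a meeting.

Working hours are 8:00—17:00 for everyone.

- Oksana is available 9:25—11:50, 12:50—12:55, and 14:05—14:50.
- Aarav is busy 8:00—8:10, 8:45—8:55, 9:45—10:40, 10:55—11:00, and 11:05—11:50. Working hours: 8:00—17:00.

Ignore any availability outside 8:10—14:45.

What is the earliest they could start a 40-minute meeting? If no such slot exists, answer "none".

Aarav free within 08:00–17:00: 08:10–08:45, 08:55–09:45, 10:40–10:55, 11:00–11:05, 11:50–17:00.
Oksana ∩ Aarav: 09:25–09:45, 10:40–10:55, 11:00–11:05, 12:50–12:55, 14:05–14:50.
Restricted to 08:10–14:45: 09:25–09:45, 10:40–10:55, 11:00–11:05, 12:50–12:55, 14:05–14:45.
Windows ≥ 40 min: 14:05–14:45.
Earliest such window starts at 14:05.

14:05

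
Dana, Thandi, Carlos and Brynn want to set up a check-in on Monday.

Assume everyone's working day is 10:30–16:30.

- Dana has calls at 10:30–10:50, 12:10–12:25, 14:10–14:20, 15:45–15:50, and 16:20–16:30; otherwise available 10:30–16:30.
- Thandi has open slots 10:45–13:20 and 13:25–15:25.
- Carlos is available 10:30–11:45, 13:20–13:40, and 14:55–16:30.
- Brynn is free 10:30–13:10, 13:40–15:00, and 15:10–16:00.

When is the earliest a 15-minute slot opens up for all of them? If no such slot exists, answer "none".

Dana free within 10:30–16:30: 10:50–12:10, 12:25–14:10, 14:20–15:45, 15:50–16:20.
Dana ∩ Thandi: 10:50–12:10, 12:25–13:20, 13:25–14:10, 14:20–15:25.
Dana ∩ Thandi ∩ Carlos: 10:50–11:45, 13:25–13:40, 14:55–15:25.
Dana ∩ Thandi ∩ Carlos ∩ Brynn: 10:50–11:45, 14:55–15:00, 15:10–15:25.
Windows ≥ 15 min: 10:50–11:45, 15:10–15:25.
Earliest such window starts at 10:50.

10:50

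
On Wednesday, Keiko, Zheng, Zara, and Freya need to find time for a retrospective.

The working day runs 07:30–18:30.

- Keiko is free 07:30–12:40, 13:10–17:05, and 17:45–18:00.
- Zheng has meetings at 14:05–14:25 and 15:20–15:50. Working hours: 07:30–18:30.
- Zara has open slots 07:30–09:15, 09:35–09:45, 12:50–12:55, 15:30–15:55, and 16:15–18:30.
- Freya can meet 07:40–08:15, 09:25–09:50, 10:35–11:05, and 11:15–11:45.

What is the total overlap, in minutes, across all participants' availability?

Zheng free within 07:30–18:30: 07:30–14:05, 14:25–15:20, 15:50–18:30.
Keiko ∩ Zheng: 07:30–12:40, 13:10–14:05, 14:25–15:20, 15:50–17:05, 17:45–18:00.
Keiko ∩ Zheng ∩ Zara: 07:30–09:15, 09:35–09:45, 15:50–15:55, 16:15–17:05, 17:45–18:00.
Keiko ∩ Zheng ∩ Zara ∩ Freya: 07:40–08:15, 09:35–09:45.
Total common minutes: 35 + 10 = 45.

45 minutes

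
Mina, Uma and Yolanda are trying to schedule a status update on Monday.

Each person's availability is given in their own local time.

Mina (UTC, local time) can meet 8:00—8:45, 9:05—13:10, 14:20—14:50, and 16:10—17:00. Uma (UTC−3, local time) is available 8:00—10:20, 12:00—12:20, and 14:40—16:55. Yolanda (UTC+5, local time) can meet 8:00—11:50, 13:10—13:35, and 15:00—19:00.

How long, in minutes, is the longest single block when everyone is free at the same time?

Mina → UTC: 08:00–08:45, 09:05–13:10, 14:20–14:50, 16:10–17:00.
Uma → UTC: 11:00–13:20, 15:00–15:20, 17:40–19:55.
Yolanda → UTC: 03:00–06:50, 08:10–08:35, 10:00–14:00.
Mina ∩ Uma: 11:00–13:10.
Mina ∩ Uma ∩ Yolanda: 11:00–13:10.
Single common window of 130 minutes.

130 minutes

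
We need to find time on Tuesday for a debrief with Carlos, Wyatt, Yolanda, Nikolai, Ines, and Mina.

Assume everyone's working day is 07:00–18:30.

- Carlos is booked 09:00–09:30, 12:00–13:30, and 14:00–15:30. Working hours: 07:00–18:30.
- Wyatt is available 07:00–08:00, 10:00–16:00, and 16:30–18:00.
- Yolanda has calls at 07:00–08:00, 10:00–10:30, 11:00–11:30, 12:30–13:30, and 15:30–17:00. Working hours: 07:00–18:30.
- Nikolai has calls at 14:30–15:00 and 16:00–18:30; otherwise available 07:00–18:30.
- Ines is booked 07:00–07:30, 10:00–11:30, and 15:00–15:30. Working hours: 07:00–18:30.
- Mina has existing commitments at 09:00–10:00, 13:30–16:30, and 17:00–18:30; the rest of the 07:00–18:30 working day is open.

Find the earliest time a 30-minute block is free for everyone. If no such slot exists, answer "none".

11:30

Carlos free within 07:00–18:30: 07:00–09:00, 09:30–12:00, 13:30–14:00, 15:30–18:30.
Yolanda free within 07:00–18:30: 08:00–10:00, 10:30–11:00, 11:30–12:30, 13:30–15:30, 17:00–18:30.
Nikolai free within 07:00–18:30: 07:00–14:30, 15:00–16:00.
Ines free within 07:00–18:30: 07:30–10:00, 11:30–15:00, 15:30–18:30.
Mina free within 07:00–18:30: 07:00–09:00, 10:00–13:30, 16:30–17:00.
Carlos ∩ Wyatt: 07:00–08:00, 10:00–12:00, 13:30–14:00, 15:30–16:00, 16:30–18:00.
Carlos ∩ Wyatt ∩ Yolanda: 10:30–11:00, 11:30–12:00, 13:30–14:00, 17:00–18:00.
Carlos ∩ Wyatt ∩ Yolanda ∩ Nikolai: 10:30–11:00, 11:30–12:00, 13:30–14:00.
Carlos ∩ Wyatt ∩ Yolanda ∩ Nikolai ∩ Ines: 11:30–12:00, 13:30–14:00.
Carlos ∩ Wyatt ∩ Yolanda ∩ Nikolai ∩ Ines ∩ Mina: 11:30–12:00.
Windows ≥ 30 min: 11:30–12:00.
Earliest such window starts at 11:30.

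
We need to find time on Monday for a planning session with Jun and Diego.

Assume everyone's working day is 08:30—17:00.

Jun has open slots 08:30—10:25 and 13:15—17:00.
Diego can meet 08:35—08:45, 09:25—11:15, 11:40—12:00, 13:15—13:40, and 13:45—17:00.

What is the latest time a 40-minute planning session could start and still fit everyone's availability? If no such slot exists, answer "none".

Jun ∩ Diego: 08:35–08:45, 09:25–10:25, 13:15–13:40, 13:45–17:00.
Windows ≥ 40 min: 09:25–10:25, 13:45–17:00.
Latest start in the last window 13:45–17:00 is 17:00 − 40 min = 16:20.

16:20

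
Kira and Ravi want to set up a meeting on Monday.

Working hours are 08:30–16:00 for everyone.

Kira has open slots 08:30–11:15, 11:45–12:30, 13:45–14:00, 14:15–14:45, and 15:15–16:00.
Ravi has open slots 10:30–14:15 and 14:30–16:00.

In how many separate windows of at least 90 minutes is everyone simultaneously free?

0

Kira ∩ Ravi: 10:30–11:15, 11:45–12:30, 13:45–14:00, 14:30–14:45, 15:15–16:00.
Windows ≥ 90 min: (none).
That's 0 windows.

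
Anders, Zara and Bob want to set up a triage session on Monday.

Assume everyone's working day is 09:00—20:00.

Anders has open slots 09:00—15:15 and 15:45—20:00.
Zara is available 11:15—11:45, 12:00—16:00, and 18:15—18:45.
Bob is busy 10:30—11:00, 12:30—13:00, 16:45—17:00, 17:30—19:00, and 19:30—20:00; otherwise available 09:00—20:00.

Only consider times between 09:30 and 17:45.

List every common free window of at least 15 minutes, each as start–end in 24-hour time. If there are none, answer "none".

11:15–11:45, 12:00–12:30, 13:00–15:15, 15:45–16:00

Bob free within 09:00–20:00: 09:00–10:30, 11:00–12:30, 13:00–16:45, 17:00–17:30, 19:00–19:30.
Anders ∩ Zara: 11:15–11:45, 12:00–15:15, 15:45–16:00, 18:15–18:45.
Anders ∩ Zara ∩ Bob: 11:15–11:45, 12:00–12:30, 13:00–15:15, 15:45–16:00.
Restricted to 09:30–17:45: 11:15–11:45, 12:00–12:30, 13:00–15:15, 15:45–16:00.
Windows ≥ 15 min: 11:15–11:45, 12:00–12:30, 13:00–15:15, 15:45–16:00.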